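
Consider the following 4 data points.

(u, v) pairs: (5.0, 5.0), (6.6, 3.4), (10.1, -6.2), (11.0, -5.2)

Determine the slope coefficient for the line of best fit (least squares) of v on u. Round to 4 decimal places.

-1.9736

n = 4, Σx = 32.7, Σy = -3, Σxy = -72.38, Σx² = 291.57
Sxx = Σx² − (Σx)²/n = 291.57 − 267.3225 = 24.2475
Sxy = Σxy − (Σx)(Σy)/n = -72.38 − (-24.525) = -47.855
b = Sxy/Sxx = -47.855/24.2475 = -1.973606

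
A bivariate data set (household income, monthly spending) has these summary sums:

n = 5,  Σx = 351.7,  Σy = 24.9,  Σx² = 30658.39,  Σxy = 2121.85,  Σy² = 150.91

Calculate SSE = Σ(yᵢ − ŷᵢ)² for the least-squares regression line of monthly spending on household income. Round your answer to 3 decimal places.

3.734

Sxx = Σx² − (Σx)²/n = 30658.39 − 24738.578 = 5919.812
Sxy = Σxy − (Σx)(Σy)/n = 2121.85 − 1751.466 = 370.384
Syy = Σy² − (Σy)²/n = 150.91 − 124.002 = 26.908
b = Sxy/Sxx = 370.384/5919.812 = 0.062567
SSE = Syy − b·Sxy = 26.908 − 0.062567·370.384 = 3.734239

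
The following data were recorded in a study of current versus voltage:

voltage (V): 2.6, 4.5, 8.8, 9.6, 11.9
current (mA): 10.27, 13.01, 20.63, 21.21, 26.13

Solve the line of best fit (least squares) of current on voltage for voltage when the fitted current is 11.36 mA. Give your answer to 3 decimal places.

n = 5, Σx = 37.4, Σy = 91.25, Σxy = 781.354, Σx² = 338.22
Sxx = Σx² − (Σx)²/n = 338.22 − 279.752 = 58.468
Sxy = Σxy − (Σx)(Σy)/n = 781.354 − 682.55 = 98.804
b = Sxy/Sxx = 98.804/58.468 = 1.689882
a = ȳ − b·x̄ = 18.25 − 1.689882·7.48 = 5.609685
Set a + b·x = 11.36: x = (11.36 − 5.609685) / 1.689882 = 3.402791

3.403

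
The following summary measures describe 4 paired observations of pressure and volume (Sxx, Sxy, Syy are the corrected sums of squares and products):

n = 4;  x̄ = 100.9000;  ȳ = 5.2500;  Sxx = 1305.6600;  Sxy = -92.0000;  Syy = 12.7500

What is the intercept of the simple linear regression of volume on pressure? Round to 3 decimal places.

b = Sxy/Sxx = -92/1305.66 = -0.070462
a = ȳ − b·x̄ = 5.25 − (-0.070462)·100.9 = 12.359661

12.360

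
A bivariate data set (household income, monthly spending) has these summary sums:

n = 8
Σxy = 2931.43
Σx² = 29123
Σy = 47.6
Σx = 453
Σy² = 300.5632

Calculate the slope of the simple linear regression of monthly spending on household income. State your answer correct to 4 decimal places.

Sxx = Σx² − (Σx)²/n = 29123 − 25651.125 = 3471.875
Sxy = Σxy − (Σx)(Σy)/n = 2931.43 − 2695.35 = 236.08
b = Sxy/Sxx = 236.08/3471.875 = 0.067998

0.0680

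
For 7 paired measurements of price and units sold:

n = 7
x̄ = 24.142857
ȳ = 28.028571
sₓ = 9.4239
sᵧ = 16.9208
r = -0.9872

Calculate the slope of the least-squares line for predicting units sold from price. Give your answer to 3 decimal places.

b = r · sᵧ/sₓ = -0.9872 · 16.9208/9.4239 = -1.772537

-1.773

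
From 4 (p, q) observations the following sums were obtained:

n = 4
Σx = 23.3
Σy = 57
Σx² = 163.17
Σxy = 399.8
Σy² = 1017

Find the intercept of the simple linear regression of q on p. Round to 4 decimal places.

-0.1334

Sxx = Σx² − (Σx)²/n = 163.17 − 135.7225 = 27.4475
Sxy = Σxy − (Σx)(Σy)/n = 399.8 − 332.025 = 67.775
b = Sxy/Sxx = 67.775/27.4475 = 2.469259
a = ȳ − b·x̄ = 14.25 − 2.469259·5.825 = -0.133437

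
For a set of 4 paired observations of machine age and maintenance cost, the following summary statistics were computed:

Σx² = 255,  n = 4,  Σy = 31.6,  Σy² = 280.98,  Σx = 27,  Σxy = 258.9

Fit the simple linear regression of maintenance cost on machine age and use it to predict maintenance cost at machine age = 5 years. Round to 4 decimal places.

6.8031

Sxx = Σx² − (Σx)²/n = 255 − 182.25 = 72.75
Sxy = Σxy − (Σx)(Σy)/n = 258.9 − 213.3 = 45.6
b = Sxy/Sxx = 45.6/72.75 = 0.626804
a = ȳ − b·x̄ = 7.9 − 0.626804·6.75 = 3.669072
ŷ(5) = a + b·5 = 3.669072 + 0.626804·5 = 6.803093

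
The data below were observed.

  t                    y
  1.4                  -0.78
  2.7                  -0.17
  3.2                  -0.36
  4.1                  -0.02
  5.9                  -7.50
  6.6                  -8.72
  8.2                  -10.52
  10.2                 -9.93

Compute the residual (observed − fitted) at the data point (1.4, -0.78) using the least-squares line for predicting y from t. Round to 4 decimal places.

n = 8, Σx = 42.3, Σy = -38, Σxy = -292.137, Σx² = 285.95
Sxx = Σx² − (Σx)²/n = 285.95 − 223.66125 = 62.28875
Sxy = Σxy − (Σx)(Σy)/n = -292.137 − (-200.925) = -91.212
b = Sxy/Sxx = -91.212/62.28875 = -1.464341
a = ȳ − b·x̄ = -4.75 − (-1.464341)·5.2875 = 2.992706
ŷ(1.4) = 2.992706 + (-1.464341)·1.4 = 0.942627
residual = y − ŷ = -0.78 − 0.942627 = -1.722627

-1.7226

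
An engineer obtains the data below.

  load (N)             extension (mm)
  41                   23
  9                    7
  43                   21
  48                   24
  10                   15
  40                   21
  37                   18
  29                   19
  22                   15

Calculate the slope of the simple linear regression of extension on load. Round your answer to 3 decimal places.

n = 9, Σx = 279, Σy = 163, Σxy = 5598, Σx² = 10309
Sxx = Σx² − (Σx)²/n = 10309 − 8649 = 1660
Sxy = Σxy − (Σx)(Σy)/n = 5598 − 5053 = 545
b = Sxy/Sxx = 545/1660 = 0.328313

0.328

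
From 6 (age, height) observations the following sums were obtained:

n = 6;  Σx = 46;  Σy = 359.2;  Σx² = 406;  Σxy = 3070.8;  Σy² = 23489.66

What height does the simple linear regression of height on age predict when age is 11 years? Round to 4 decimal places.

Sxx = Σx² − (Σx)²/n = 406 − 352.666667 = 53.333333
Sxy = Σxy − (Σx)(Σy)/n = 3070.8 − 2753.866667 = 316.933333
b = Sxy/Sxx = 316.933333/53.333333 = 5.9425
a = ȳ − b·x̄ = 59.866667 − 5.9425·7.666667 = 14.3075
ŷ(11) = a + b·11 = 14.3075 + 5.9425·11 = 79.675

79.6750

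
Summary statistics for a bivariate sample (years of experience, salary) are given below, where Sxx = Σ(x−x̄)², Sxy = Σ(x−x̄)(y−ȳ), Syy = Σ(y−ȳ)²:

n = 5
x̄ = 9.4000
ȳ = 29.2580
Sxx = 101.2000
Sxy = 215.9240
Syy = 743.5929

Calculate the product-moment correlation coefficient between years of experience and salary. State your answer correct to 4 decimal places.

0.7871

r = Sxy/√(Sxx·Syy) = 215.924/√(75251.60148) = 215.924/274.320253 = 0.787124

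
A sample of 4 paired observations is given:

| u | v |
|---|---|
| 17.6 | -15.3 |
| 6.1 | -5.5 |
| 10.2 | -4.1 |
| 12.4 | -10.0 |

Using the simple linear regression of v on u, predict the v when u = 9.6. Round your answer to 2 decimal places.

n = 4, Σx = 46.3, Σy = -34.9, Σxy = -468.65, Σx² = 604.77
Sxx = Σx² − (Σx)²/n = 604.77 − 535.9225 = 68.8475
Sxy = Σxy − (Σx)(Σy)/n = -468.65 − (-403.9675) = -64.6825
b = Sxy/Sxx = -64.6825/68.8475 = -0.939504
a = ȳ − b·x̄ = -8.725 − (-0.939504)·11.575 = 2.149759
ŷ(9.6) = a + b·9.6 = 2.149759 + (-0.939504)·9.6 = -6.869480

-6.87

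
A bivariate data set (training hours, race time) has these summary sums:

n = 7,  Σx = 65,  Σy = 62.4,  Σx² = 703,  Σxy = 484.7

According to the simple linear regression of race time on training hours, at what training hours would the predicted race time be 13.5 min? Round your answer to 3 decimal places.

4.472

Sxx = Σx² − (Σx)²/n = 703 − 603.571429 = 99.428571
Sxy = Σxy − (Σx)(Σy)/n = 484.7 − 579.428571 = -94.728571
b = Sxy/Sxx = -94.728571/99.428571 = -0.952730
a = ȳ − b·x̄ = 8.914286 − (-0.952730)·9.285714 = 17.761063
Set a + b·x = 13.5: x = (13.5 − 17.761063) / (-0.952730) = 4.472478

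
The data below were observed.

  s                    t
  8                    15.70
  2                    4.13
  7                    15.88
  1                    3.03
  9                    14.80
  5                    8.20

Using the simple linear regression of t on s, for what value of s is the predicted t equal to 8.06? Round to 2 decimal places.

n = 6, Σx = 32, Σy = 61.74, Σxy = 422.25, Σx² = 224
Sxx = Σx² − (Σx)²/n = 224 − 170.666667 = 53.333333
Sxy = Σxy − (Σx)(Σy)/n = 422.25 − 329.28 = 92.97
b = Sxy/Sxx = 92.97/53.333333 = 1.743187
a = ȳ − b·x̄ = 10.29 − 1.743187·5.333333 = 0.993
Set a + b·x = 8.06: x = (8.06 − 0.993) / 1.743187 = 4.054068

4.05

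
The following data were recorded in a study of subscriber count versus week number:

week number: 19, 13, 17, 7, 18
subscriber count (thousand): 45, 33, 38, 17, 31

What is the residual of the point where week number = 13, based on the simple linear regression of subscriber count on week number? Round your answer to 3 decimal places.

n = 5, Σx = 74, Σy = 164, Σxy = 2607, Σx² = 1192
Sxx = Σx² − (Σx)²/n = 1192 − 1095.2 = 96.8
Sxy = Σxy − (Σx)(Σy)/n = 2607 − 2427.2 = 179.8
b = Sxy/Sxx = 179.8/96.8 = 1.857438
a = ȳ − b·x̄ = 32.8 − 1.857438·14.8 = 5.309917
ŷ(13) = 5.309917 + 1.857438·13 = 29.456612
residual = y − ŷ = 33 − 29.456612 = 3.543388

3.543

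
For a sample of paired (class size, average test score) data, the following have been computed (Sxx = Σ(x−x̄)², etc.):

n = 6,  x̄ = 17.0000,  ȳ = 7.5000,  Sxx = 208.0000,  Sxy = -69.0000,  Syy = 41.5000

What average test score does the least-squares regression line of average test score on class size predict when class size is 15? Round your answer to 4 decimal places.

b = Sxy/Sxx = -69/208 = -0.331731
a = ȳ − b·x̄ = 7.5 − (-0.331731)·17 = 13.139423
ŷ(15) = a + b·15 = 13.139423 + (-0.331731)·15 = 8.163462

8.1635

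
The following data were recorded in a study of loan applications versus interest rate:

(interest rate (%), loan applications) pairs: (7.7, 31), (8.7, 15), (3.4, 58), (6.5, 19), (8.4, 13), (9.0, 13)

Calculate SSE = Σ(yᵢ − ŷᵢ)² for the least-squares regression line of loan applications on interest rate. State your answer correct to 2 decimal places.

252.84

n = 6, Σx = 43.7, Σy = 149, Σxy = 916.1, Σx² = 340.35, Σy² = 5249
Sxx = Σx² − (Σx)²/n = 340.35 − 318.281667 = 22.068333
Sxy = Σxy − (Σx)(Σy)/n = 916.1 − 1085.216667 = -169.116667
Syy = Σy² − (Σy)²/n = 5249 − 3700.166667 = 1548.833333
b = Sxy/Sxx = -169.116667/22.068333 = -7.663318
SSE = Syy − b·Sxy = 1548.833333 − (-7.663318)·(-169.116667) = 252.838456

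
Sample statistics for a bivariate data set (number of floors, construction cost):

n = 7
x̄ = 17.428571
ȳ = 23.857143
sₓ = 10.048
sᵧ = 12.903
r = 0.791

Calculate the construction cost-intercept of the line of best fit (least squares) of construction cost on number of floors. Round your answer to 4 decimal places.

6.1540

b = r · sᵧ/sₓ = 0.791 · 12.903/10.048 = 1.015752
a = ȳ − b·x̄ = 23.857143 − 1.015752·17.428571 = 6.154043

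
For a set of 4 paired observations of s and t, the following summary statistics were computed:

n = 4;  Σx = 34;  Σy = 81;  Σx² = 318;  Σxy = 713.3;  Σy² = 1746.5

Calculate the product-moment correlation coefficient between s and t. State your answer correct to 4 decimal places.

0.4468

Sxx = Σx² − (Σx)²/n = 318 − 289 = 29
Sxy = Σxy − (Σx)(Σy)/n = 713.3 − 688.5 = 24.8
Syy = Σy² − (Σy)²/n = 1746.5 − 1640.25 = 106.25
r = Sxy/√(Sxx·Syy) = 24.8/√(3081.25) = 24.8/55.509008 = 0.446774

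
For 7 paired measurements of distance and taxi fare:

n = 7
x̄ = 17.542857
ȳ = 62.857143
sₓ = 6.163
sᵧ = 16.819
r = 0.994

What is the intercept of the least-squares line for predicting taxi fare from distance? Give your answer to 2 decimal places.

b = r · sᵧ/sₓ = 0.994 · 16.819/6.163 = 2.712654
a = ȳ − b·x̄ = 62.857143 − 2.712654·17.542857 = 15.269444

15.27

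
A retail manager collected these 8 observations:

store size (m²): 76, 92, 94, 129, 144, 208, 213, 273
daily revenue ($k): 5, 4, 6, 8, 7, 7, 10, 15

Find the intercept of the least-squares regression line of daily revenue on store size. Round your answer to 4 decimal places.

n = 8, Σx = 1229, Σy = 62, Σxy = 11033, Σx² = 223615
Sxx = Σx² − (Σx)²/n = 223615 − 188805.125 = 34809.875
Sxy = Σxy − (Σx)(Σy)/n = 11033 − 9524.75 = 1508.25
b = Sxy/Sxx = 1508.25/34809.875 = 0.043328
a = ȳ − b·x̄ = 7.75 − 0.043328·153.625 = 1.093702

1.0937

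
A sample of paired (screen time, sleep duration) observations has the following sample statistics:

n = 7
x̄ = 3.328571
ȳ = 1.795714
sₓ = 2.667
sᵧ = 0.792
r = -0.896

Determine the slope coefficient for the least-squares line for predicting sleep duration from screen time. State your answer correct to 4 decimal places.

b = r · sᵧ/sₓ = -0.896 · 0.792/2.667 = -0.266079

-0.2661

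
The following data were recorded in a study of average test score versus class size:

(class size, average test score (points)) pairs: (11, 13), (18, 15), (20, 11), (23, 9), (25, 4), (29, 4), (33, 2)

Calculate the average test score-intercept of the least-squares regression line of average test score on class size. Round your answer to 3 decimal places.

n = 7, Σx = 159, Σy = 58, Σxy = 1122, Σx² = 3929
Sxx = Σx² − (Σx)²/n = 3929 − 3611.571429 = 317.428571
Sxy = Σxy − (Σx)(Σy)/n = 1122 − 1317.428571 = -195.428571
b = Sxy/Sxx = -195.428571/317.428571 = -0.615662
a = ȳ − b·x̄ = 8.285714 − (-0.615662)·22.714286 = 22.270027

22.270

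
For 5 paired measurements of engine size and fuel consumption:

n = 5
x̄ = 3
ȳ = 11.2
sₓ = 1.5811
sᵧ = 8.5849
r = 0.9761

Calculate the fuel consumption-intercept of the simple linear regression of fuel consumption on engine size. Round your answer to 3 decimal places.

-4.700

b = r · sᵧ/sₓ = 0.9761 · 8.5849/1.5811 = 5.299931
a = ȳ − b·x̄ = 11.2 − 5.299931·3 = -4.699793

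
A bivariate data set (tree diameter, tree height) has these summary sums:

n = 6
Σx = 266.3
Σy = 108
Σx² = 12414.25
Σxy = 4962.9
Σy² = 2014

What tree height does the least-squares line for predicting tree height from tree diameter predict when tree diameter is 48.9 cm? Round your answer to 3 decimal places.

Sxx = Σx² − (Σx)²/n = 12414.25 − 11819.281667 = 594.968333
Sxy = Σxy − (Σx)(Σy)/n = 4962.9 − 4793.4 = 169.5
b = Sxy/Sxx = 169.5/594.968333 = 0.284889
a = ȳ − b·x̄ = 18 − 0.284889·44.383333 = 5.355672
ŷ(48.9) = a + b·48.9 = 5.355672 + 0.284889·48.9 = 19.286749

19.287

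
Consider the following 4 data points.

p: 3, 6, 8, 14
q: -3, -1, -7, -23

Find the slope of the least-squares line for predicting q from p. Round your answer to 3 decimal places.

-2.000

n = 4, Σx = 31, Σy = -34, Σxy = -393, Σx² = 305
Sxx = Σx² − (Σx)²/n = 305 − 240.25 = 64.75
Sxy = Σxy − (Σx)(Σy)/n = -393 − (-263.5) = -129.5
b = Sxy/Sxx = -129.5/64.75 = -2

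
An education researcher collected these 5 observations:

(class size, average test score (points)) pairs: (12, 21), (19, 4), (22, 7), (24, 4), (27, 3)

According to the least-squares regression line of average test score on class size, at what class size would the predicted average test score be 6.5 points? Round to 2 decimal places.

21.92

n = 5, Σx = 104, Σy = 39, Σxy = 659, Σx² = 2294
Sxx = Σx² − (Σx)²/n = 2294 − 2163.2 = 130.8
Sxy = Σxy − (Σx)(Σy)/n = 659 − 811.2 = -152.2
b = Sxy/Sxx = -152.2/130.8 = -1.163609
a = ȳ − b·x̄ = 7.8 − (-1.163609)·20.8 = 32.003058
Set a + b·x = 6.5: x = (6.5 − 32.003058) / (-1.163609) = 21.917214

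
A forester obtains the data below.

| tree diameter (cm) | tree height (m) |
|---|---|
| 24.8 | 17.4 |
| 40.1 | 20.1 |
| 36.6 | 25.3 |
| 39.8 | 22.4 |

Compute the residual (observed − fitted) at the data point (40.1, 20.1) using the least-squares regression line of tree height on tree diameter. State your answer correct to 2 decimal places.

n = 4, Σx = 141.3, Σy = 85.2, Σxy = 3055.03, Σx² = 5146.65
Sxx = Σx² − (Σx)²/n = 5146.65 − 4991.4225 = 155.2275
Sxy = Σxy − (Σx)(Σy)/n = 3055.03 − 3009.69 = 45.34
b = Sxy/Sxx = 45.34/155.2275 = 0.292087
a = ȳ − b·x̄ = 21.3 − 0.292087·35.325 = 10.982012
ŷ(40.1) = 10.982012 + 0.292087·40.1 = 22.694717
residual = y − ŷ = 20.1 − 22.694717 = -2.594717

-2.59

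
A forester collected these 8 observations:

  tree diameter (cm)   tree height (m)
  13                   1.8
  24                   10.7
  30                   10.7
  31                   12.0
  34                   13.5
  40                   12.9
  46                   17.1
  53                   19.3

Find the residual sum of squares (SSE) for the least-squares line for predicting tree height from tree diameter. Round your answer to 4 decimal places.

n = 8, Σx = 271, Σy = 98, Σxy = 3757.7, Σx² = 10287, Σy² = 1389.78
Sxx = Σx² − (Σx)²/n = 10287 − 9180.125 = 1106.875
Sxy = Σxy − (Σx)(Σy)/n = 3757.7 − 3319.75 = 437.95
Syy = Σy² − (Σy)²/n = 1389.78 − 1200.5 = 189.28
b = Sxy/Sxx = 437.95/1106.875 = 0.395663
SSE = Syy − b·Sxy = 189.28 − 0.395663·437.95 = 15.999185

15.9992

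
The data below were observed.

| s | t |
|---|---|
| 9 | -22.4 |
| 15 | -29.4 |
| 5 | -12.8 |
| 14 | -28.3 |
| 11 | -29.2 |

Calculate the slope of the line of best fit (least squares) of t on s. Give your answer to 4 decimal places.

n = 5, Σx = 54, Σy = -122.1, Σxy = -1424, Σx² = 648
Sxx = Σx² − (Σx)²/n = 648 − 583.2 = 64.8
Sxy = Σxy − (Σx)(Σy)/n = -1424 − (-1318.68) = -105.32
b = Sxy/Sxx = -105.32/64.8 = -1.625309

-1.6253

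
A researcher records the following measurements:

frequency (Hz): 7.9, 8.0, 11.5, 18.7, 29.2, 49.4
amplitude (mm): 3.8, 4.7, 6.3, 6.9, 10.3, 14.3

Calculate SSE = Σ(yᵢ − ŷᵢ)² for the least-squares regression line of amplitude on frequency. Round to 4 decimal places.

n = 6, Σx = 124.7, Σy = 46.3, Σxy = 1276.28, Σx² = 3901.35, Σy² = 434.41
Sxx = Σx² − (Σx)²/n = 3901.35 − 2591.681667 = 1309.668333
Sxy = Σxy − (Σx)(Σy)/n = 1276.28 − 962.268333 = 314.011667
Syy = Σy² − (Σy)²/n = 434.41 − 357.281667 = 77.128333
b = Sxy/Sxx = 314.011667/1309.668333 = 0.239764
SSE = Syy − b·Sxy = 77.128333 − 0.239764·314.011667 = 1.839557

1.8396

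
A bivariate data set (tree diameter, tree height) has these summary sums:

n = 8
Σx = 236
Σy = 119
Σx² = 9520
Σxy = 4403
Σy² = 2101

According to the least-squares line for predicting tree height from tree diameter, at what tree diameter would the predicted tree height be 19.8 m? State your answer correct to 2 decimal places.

43.62

Sxx = Σx² − (Σx)²/n = 9520 − 6962 = 2558
Sxy = Σxy − (Σx)(Σy)/n = 4403 − 3510.5 = 892.5
b = Sxy/Sxx = 892.5/2558 = 0.348905
a = ȳ − b·x̄ = 14.875 − 0.348905·29.5 = 4.582291
Set a + b·x = 19.8: x = (19.8 − 4.582291) / 0.348905 = 43.615574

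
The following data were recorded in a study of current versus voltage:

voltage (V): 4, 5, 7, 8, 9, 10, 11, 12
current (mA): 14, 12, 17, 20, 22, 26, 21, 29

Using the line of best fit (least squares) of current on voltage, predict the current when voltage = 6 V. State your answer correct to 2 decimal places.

15.92

n = 8, Σx = 66, Σy = 161, Σxy = 1432, Σx² = 600
Sxx = Σx² − (Σx)²/n = 600 − 544.5 = 55.5
Sxy = Σxy − (Σx)(Σy)/n = 1432 − 1328.25 = 103.75
b = Sxy/Sxx = 103.75/55.5 = 1.869369
a = ȳ − b·x̄ = 20.125 − 1.869369·8.25 = 4.702703
ŷ(6) = a + b·6 = 4.702703 + 1.869369·6 = 15.918919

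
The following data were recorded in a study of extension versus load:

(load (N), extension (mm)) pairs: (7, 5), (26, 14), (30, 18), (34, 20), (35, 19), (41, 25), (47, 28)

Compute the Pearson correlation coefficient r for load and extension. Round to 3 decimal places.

n = 7, Σx = 220, Σy = 129, Σxy = 4625, Σx² = 7896, Σy² = 2715
Sxx = Σx² − (Σx)²/n = 7896 − 6914.285714 = 981.714286
Sxy = Σxy − (Σx)(Σy)/n = 4625 − 4054.285714 = 570.714286
Syy = Σy² − (Σy)²/n = 2715 − 2377.285714 = 337.714286
r = Sxy/√(Sxx·Syy) = 570.714286/√(331538.938776) = 570.714286/575.794181 = 0.991178

0.991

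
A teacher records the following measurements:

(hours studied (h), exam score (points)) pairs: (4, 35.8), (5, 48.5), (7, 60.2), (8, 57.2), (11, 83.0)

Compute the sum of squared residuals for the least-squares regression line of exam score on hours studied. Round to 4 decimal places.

n = 5, Σx = 35, Σy = 284.7, Σxy = 2177.7, Σx² = 275, Σy² = 17418.77
Sxx = Σx² − (Σx)²/n = 275 − 245 = 30
Sxy = Σxy − (Σx)(Σy)/n = 2177.7 − 1992.9 = 184.8
Syy = Σy² − (Σy)²/n = 17418.77 − 16210.818 = 1207.952
b = Sxy/Sxx = 184.8/30 = 6.16
SSE = Syy − b·Sxy = 1207.952 − 6.16·184.8 = 69.584

69.5840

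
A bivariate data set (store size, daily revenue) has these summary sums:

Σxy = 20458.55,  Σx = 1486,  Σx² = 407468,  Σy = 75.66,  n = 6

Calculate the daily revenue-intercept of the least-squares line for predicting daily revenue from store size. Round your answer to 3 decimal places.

1.807

Sxx = Σx² − (Σx)²/n = 407468 − 368032.666667 = 39435.333333
Sxy = Σxy − (Σx)(Σy)/n = 20458.55 − 18738.46 = 1720.09
b = Sxy/Sxx = 1720.09/39435.333333 = 0.043618
a = ȳ − b·x̄ = 12.61 − 0.043618·247.666667 = 1.807278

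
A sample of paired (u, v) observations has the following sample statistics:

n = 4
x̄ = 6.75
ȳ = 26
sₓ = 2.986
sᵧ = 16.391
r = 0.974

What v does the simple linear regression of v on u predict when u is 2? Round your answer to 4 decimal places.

0.6038

b = r · sᵧ/sₓ = 0.974 · 16.391/2.986 = 5.346562
a = ȳ − b·x̄ = 26 − 5.346562·6.75 = -10.089293
ŷ(2) = a + b·2 = -10.089293 + 5.346562·2 = 0.603831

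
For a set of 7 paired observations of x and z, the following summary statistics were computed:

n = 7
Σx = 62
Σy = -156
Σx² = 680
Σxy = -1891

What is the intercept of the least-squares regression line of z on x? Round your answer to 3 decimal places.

12.186

Sxx = Σx² − (Σx)²/n = 680 − 549.142857 = 130.857143
Sxy = Σxy − (Σx)(Σy)/n = -1891 − (-1381.714286) = -509.285714
b = Sxy/Sxx = -509.285714/130.857143 = -3.891921
a = ȳ − b·x̄ = -22.285714 − (-3.891921)·8.857143 = 12.185590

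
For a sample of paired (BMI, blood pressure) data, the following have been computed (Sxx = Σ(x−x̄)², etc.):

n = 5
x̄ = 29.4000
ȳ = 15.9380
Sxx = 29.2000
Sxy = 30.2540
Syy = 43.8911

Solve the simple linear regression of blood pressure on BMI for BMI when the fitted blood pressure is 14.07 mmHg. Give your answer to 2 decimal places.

27.60

b = Sxy/Sxx = 30.254/29.2 = 1.036096
a = ȳ − b·x̄ = 15.938 − 1.036096·29.4 = -14.523219
Set a + b·x = 14.07: x = (14.07 − (-14.523219)) / 1.036096 = 27.597078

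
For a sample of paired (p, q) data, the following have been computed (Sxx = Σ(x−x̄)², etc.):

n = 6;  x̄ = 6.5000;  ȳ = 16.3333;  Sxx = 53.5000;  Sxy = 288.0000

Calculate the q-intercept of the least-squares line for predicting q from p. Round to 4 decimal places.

b = Sxy/Sxx = 288/53.5 = 5.383178
a = ȳ − b·x̄ = 16.3333 − 5.383178·6.5 = -18.657354

-18.6574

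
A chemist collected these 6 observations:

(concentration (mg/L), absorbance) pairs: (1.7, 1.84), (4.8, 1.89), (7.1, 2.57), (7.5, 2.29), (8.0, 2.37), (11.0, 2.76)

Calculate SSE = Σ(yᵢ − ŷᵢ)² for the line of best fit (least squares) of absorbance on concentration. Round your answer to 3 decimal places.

n = 6, Σx = 40.1, Σy = 13.72, Σxy = 96.942, Σx² = 317.59, Σy² = 32.0412
Sxx = Σx² − (Σx)²/n = 317.59 − 268.001667 = 49.588333
Sxy = Σxy − (Σx)(Σy)/n = 96.942 − 91.695333 = 5.246667
Syy = Σy² − (Σy)²/n = 32.0412 − 31.373067 = 0.668133
b = Sxy/Sxx = 5.246667/49.588333 = 0.105804
SSE = Syy − b·Sxy = 0.668133 − 0.105804·5.246667 = 0.113013

0.113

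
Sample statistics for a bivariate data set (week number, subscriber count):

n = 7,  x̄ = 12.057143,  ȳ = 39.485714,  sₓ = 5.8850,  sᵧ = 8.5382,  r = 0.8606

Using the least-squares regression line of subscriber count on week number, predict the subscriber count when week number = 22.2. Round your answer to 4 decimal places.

52.1500

b = r · sᵧ/sₓ = 0.8606 · 8.5382/5.885 = 1.248594
a = ȳ − b·x̄ = 39.485714 − 1.248594·12.057143 = 24.431239
ŷ(22.2) = a + b·22.2 = 24.431239 + 1.248594·22.2 = 52.150023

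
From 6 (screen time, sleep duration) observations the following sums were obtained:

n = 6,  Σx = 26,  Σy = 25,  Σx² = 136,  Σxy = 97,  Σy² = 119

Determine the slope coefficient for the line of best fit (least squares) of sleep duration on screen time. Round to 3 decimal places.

-0.486

Sxx = Σx² − (Σx)²/n = 136 − 112.666667 = 23.333333
Sxy = Σxy − (Σx)(Σy)/n = 97 − 108.333333 = -11.333333
b = Sxy/Sxx = -11.333333/23.333333 = -0.485714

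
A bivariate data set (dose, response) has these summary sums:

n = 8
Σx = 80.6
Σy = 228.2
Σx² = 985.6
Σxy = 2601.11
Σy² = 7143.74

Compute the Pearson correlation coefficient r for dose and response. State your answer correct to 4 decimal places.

Sxx = Σx² − (Σx)²/n = 985.6 − 812.045 = 173.555
Sxy = Σxy − (Σx)(Σy)/n = 2601.11 − 2299.115 = 301.995
Syy = Σy² − (Σy)²/n = 7143.74 − 6509.405 = 634.335
r = Sxy/√(Sxx·Syy) = 301.995/√(110092.010925) = 301.995/331.801162 = 0.910169

0.9102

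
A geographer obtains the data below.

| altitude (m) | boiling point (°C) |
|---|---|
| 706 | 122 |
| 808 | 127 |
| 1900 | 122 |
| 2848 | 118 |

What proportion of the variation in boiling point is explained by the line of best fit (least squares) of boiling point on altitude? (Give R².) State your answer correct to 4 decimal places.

0.6358

n = 4, Σx = 6262, Σy = 489, Σxy = 756612, Σx² = 12872404, Σy² = 59821
Sxx = Σx² − (Σx)²/n = 12872404 − 9803161 = 3069243
Sxy = Σxy − (Σx)(Σy)/n = 756612 − 765529.5 = -8917.5
Syy = Σy² − (Σy)²/n = 59821 − 59780.25 = 40.75
R² = Sxy²/(Sxx·Syy) = (-8917.5)²/(3069243·40.75) = 0.635810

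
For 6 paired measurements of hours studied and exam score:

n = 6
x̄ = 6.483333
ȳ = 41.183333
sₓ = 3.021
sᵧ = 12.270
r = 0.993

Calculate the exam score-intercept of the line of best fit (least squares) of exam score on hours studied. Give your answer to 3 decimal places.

b = r · sᵧ/sₓ = 0.993 · 12.27/3.021 = 4.033138
a = ȳ − b·x̄ = 41.183333 − 4.033138·6.483333 = 15.035156

15.035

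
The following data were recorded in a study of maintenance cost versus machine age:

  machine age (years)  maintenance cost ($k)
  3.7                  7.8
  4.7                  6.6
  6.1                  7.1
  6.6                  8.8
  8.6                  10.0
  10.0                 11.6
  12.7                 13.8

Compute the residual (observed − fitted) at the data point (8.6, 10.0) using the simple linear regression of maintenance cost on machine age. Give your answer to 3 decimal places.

n = 7, Σx = 52.4, Σy = 65.7, Σxy = 538.53, Σx² = 451.8
Sxx = Σx² − (Σx)²/n = 451.8 − 392.251429 = 59.548571
Sxy = Σxy − (Σx)(Σy)/n = 538.53 − 491.811429 = 46.718571
b = Sxy/Sxx = 46.718571/59.548571 = 0.784546
a = ȳ − b·x̄ = 9.385714 − 0.784546·7.485714 = 3.512830
ŷ(8.6) = 3.512830 + 0.784546·8.6 = 10.259922
residual = y − ŷ = 10.0 − 10.259922 = -0.259922

-0.260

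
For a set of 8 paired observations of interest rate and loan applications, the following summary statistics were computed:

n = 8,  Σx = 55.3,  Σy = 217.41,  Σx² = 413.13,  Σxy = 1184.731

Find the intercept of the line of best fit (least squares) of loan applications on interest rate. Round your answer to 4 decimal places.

Sxx = Σx² − (Σx)²/n = 413.13 − 382.26125 = 30.86875
Sxy = Σxy − (Σx)(Σy)/n = 1184.731 − 1502.846625 = -318.115625
b = Sxy/Sxx = -318.115625/30.86875 = -10.305426
a = ȳ − b·x̄ = 27.17625 − (-10.305426)·6.9125 = 98.412509

98.4125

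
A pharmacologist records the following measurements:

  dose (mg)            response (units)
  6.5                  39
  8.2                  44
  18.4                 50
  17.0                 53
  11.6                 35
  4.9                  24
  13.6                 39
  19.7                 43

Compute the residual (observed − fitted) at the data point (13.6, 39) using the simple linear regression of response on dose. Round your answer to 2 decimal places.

n = 8, Σx = 99.9, Σy = 327, Σxy = 4336.4, Σx² = 1468.67
Sxx = Σx² − (Σx)²/n = 1468.67 − 1247.50125 = 221.16875
Sxy = Σxy − (Σx)(Σy)/n = 4336.4 − 4083.4125 = 252.9875
b = Sxy/Sxx = 252.9875/221.16875 = 1.143866
a = ȳ − b·x̄ = 40.875 − 1.143866·12.4875 = 26.590968
ŷ(13.6) = 26.590968 + 1.143866·13.6 = 42.147551
residual = y − ŷ = 39 − 42.147551 = -3.147551

-3.15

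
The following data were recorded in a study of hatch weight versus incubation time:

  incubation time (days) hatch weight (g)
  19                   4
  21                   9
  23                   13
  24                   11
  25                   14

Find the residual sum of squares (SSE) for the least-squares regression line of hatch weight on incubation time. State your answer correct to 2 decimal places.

8.17

n = 5, Σx = 112, Σy = 51, Σxy = 1178, Σx² = 2532, Σy² = 583
Sxx = Σx² − (Σx)²/n = 2532 − 2508.8 = 23.2
Sxy = Σxy − (Σx)(Σy)/n = 1178 − 1142.4 = 35.6
Syy = Σy² − (Σy)²/n = 583 − 520.2 = 62.8
b = Sxy/Sxx = 35.6/23.2 = 1.534483
SSE = Syy − b·Sxy = 62.8 − 1.534483·35.6 = 8.172414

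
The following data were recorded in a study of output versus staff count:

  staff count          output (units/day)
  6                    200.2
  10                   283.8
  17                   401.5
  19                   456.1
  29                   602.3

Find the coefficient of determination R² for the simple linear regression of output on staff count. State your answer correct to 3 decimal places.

0.994

n = 5, Σx = 81, Σy = 1943.9, Σxy = 36997.3, Σx² = 1627, Σy² = 852617.23
Sxx = Σx² − (Σx)²/n = 1627 − 1312.2 = 314.8
Sxy = Σxy − (Σx)(Σy)/n = 36997.3 − 31491.18 = 5506.12
Syy = Σy² − (Σy)²/n = 852617.23 − 755749.442 = 96867.788
R² = Sxy²/(Sxx·Syy) = (5506.12)²/(314.8·96867.788) = 0.994208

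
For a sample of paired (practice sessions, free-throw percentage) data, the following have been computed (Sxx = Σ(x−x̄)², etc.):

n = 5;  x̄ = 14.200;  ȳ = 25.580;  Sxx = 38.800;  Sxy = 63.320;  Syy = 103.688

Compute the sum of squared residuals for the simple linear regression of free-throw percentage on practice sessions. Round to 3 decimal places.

b = Sxy/Sxx = 63.32/38.8 = 1.631959
SSE = Syy − b·Sxy = 103.688 − 1.631959·63.32 = 0.352371

0.352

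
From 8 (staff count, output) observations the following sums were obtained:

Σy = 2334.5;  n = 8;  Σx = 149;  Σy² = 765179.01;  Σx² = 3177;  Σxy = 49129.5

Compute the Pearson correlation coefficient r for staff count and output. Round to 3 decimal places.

Sxx = Σx² − (Σx)²/n = 3177 − 2775.125 = 401.875
Sxy = Σxy − (Σx)(Σy)/n = 49129.5 − 43480.0625 = 5649.4375
Syy = Σy² − (Σy)²/n = 765179.01 − 681236.28125 = 83942.72875
r = Sxy/√(Sxx·Syy) = 5649.4375/√(33734484.116406) = 5649.4375/5808.139471 = 0.972676

0.973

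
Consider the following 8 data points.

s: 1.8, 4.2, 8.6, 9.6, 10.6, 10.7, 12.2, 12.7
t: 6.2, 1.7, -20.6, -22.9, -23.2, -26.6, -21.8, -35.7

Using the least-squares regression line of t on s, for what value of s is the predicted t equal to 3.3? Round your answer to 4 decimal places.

n = 8, Σx = 70.4, Σy = -142.9, Σxy = -1628.59, Σx² = 723.98
Sxx = Σx² − (Σx)²/n = 723.98 − 619.52 = 104.46
Sxy = Σxy − (Σx)(Σy)/n = -1628.59 − (-1257.52) = -371.07
b = Sxy/Sxx = -371.07/104.46 = -3.552269
a = ȳ − b·x̄ = -17.8625 − (-3.552269)·8.8 = 13.397466
Set a + b·x = 3.3: x = (3.3 − 13.397466) / (-3.552269) = 2.842540

2.8425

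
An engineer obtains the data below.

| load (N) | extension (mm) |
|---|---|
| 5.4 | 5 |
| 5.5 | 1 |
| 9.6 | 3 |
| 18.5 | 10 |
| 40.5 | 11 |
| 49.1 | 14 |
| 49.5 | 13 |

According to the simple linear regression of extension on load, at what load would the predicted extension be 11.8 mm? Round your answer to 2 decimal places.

41.18

n = 7, Σx = 178.1, Σy = 57, Σxy = 2022.7, Σx² = 6995.13
Sxx = Σx² − (Σx)²/n = 6995.13 − 4531.372857 = 2463.757143
Sxy = Σxy − (Σx)(Σy)/n = 2022.7 − 1450.242857 = 572.457143
b = Sxy/Sxx = 572.457143/2463.757143 = 0.232351
a = ȳ − b·x̄ = 8.142857 − 0.232351·25.442857 = 2.231177
Set a + b·x = 11.8: x = (11.8 − 2.231177) / 0.232351 = 41.182571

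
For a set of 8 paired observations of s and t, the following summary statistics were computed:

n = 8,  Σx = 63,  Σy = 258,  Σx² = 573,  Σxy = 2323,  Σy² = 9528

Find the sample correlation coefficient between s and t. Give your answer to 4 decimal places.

Sxx = Σx² − (Σx)²/n = 573 − 496.125 = 76.875
Sxy = Σxy − (Σx)(Σy)/n = 2323 − 2031.75 = 291.25
Syy = Σy² − (Σy)²/n = 9528 − 8320.5 = 1207.5
r = Sxy/√(Sxx·Syy) = 291.25/√(92826.5625) = 291.25/304.674519 = 0.955938

0.9559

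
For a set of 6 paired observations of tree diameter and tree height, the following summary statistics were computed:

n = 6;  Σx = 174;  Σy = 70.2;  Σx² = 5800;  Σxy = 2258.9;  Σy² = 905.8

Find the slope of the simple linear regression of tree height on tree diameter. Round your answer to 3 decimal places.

0.296

Sxx = Σx² − (Σx)²/n = 5800 − 5046 = 754
Sxy = Σxy − (Σx)(Σy)/n = 2258.9 − 2035.8 = 223.1
b = Sxy/Sxx = 223.1/754 = 0.295889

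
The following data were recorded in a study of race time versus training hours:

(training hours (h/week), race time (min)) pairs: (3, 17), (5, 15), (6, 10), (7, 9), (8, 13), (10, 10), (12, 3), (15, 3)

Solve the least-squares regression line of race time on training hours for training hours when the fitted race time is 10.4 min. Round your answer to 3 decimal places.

n = 8, Σx = 66, Σy = 80, Σxy = 534, Σx² = 652
Sxx = Σx² − (Σx)²/n = 652 − 544.5 = 107.5
Sxy = Σxy − (Σx)(Σy)/n = 534 − 660 = -126
b = Sxy/Sxx = -126/107.5 = -1.172093
a = ȳ − b·x̄ = 10 − (-1.172093)·8.25 = 19.669767
Set a + b·x = 10.4: x = (10.4 − 19.669767) / (-1.172093) = 7.908730

7.909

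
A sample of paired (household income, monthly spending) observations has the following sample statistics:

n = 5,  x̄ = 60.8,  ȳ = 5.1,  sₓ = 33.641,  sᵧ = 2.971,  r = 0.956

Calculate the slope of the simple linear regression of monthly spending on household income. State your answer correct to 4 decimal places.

0.0844

b = r · sᵧ/sₓ = 0.956 · 2.971/33.641 = 0.084429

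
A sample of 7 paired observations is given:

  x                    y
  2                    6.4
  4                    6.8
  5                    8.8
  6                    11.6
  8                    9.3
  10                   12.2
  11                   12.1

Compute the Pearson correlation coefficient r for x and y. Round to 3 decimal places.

n = 7, Σx = 46, Σy = 67.2, Σxy = 483.1, Σx² = 366, Σy² = 680.94
Sxx = Σx² − (Σx)²/n = 366 − 302.285714 = 63.714286
Sxy = Σxy − (Σx)(Σy)/n = 483.1 − 441.6 = 41.5
Syy = Σy² − (Σy)²/n = 680.94 − 645.12 = 35.82
r = Sxy/√(Sxx·Syy) = 41.5/√(2282.245714) = 41.5/47.772855 = 0.868694

0.869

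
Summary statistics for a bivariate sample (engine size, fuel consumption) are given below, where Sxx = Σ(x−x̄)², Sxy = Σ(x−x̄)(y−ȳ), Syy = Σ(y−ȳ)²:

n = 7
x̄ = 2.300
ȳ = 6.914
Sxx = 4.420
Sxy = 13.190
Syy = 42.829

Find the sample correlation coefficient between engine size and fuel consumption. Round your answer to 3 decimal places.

r = Sxy/√(Sxx·Syy) = 13.19/√(189.30418) = 13.19/13.758786 = 0.958660

0.959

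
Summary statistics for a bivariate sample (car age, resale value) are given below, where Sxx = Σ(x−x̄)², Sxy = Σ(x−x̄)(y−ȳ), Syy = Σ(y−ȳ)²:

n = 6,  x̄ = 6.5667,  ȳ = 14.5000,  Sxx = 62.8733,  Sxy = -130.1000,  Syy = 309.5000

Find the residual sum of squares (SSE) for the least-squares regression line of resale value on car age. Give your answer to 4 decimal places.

b = Sxy/Sxx = -130.1/62.8733 = -2.069241
SSE = Syy − b·Sxy = 309.5 − (-2.069241)·(-130.1) = 40.291767

40.2918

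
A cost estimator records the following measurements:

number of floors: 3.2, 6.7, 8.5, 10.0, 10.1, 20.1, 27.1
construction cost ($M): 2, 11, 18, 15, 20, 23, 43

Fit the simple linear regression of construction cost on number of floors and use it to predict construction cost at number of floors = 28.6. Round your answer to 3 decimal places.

n = 7, Σx = 85.7, Σy = 132, Σxy = 2212.7, Σx² = 1467.81
Sxx = Σx² − (Σx)²/n = 1467.81 − 1049.212857 = 418.597143
Sxy = Σxy − (Σx)(Σy)/n = 2212.7 − 1616.057143 = 596.642857
b = Sxy/Sxx = 596.642857/418.597143 = 1.425339
a = ȳ − b·x̄ = 18.857143 − 1.425339·12.242857 = 1.406920
ŷ(28.6) = a + b·28.6 = 1.406920 + 1.425339·28.6 = 42.171617

42.172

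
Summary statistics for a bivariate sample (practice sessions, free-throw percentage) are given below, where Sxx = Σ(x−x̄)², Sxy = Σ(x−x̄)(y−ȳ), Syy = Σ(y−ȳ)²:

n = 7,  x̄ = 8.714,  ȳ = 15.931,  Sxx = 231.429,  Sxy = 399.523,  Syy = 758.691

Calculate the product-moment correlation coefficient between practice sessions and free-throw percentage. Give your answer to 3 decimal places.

0.953

r = Sxy/√(Sxx·Syy) = 399.523/√(175583.099439) = 399.523/419.026371 = 0.953456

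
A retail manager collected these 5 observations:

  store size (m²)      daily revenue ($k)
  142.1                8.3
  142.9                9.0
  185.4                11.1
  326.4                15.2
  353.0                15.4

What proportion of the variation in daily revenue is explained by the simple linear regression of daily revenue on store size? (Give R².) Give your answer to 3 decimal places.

n = 5, Σx = 1149.8, Σy = 59, Σxy = 14920.95, Σx² = 306131.94, Σy² = 741.3
Sxx = Σx² − (Σx)²/n = 306131.94 − 264408.008 = 41723.932
Sxy = Σxy − (Σx)(Σy)/n = 14920.95 − 13567.64 = 1353.31
Syy = Σy² − (Σy)²/n = 741.3 − 696.2 = 45.1
R² = Sxy²/(Sxx·Syy) = (1353.31)²/(41723.932·45.1) = 0.973269

0.973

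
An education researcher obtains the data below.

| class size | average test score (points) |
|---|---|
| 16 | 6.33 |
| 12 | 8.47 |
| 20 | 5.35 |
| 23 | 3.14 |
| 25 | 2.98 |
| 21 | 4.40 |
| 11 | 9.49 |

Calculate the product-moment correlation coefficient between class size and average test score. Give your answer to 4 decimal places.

n = 7, Σx = 128, Σy = 40.16, Σxy = 653.43, Σx² = 2516, Σy² = 268.5924
Sxx = Σx² − (Σx)²/n = 2516 − 2340.571429 = 175.428571
Sxy = Σxy − (Σx)(Σy)/n = 653.43 − 734.354286 = -80.924286
Syy = Σy² − (Σy)²/n = 268.5924 − 230.403657 = 38.188743
r = Sxy/√(Sxx·Syy) = -80.924286/√(6699.396604) = -80.924286/81.849842 = -0.988692

-0.9887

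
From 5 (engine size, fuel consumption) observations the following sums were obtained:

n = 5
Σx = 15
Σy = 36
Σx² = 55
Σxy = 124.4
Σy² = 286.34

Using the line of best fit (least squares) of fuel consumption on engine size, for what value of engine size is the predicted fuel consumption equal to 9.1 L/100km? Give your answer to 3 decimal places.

Sxx = Σx² − (Σx)²/n = 55 − 45 = 10
Sxy = Σxy − (Σx)(Σy)/n = 124.4 − 108 = 16.4
b = Sxy/Sxx = 16.4/10 = 1.64
a = ȳ − b·x̄ = 7.2 − 1.64·3 = 2.28
Set a + b·x = 9.1: x = (9.1 − 2.28) / 1.64 = 4.158537

4.159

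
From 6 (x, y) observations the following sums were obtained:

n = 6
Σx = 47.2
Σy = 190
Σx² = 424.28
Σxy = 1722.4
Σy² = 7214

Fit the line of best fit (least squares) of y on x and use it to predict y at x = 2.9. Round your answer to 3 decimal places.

10.315

Sxx = Σx² − (Σx)²/n = 424.28 − 371.306667 = 52.973333
Sxy = Σxy − (Σx)(Σy)/n = 1722.4 − 1494.666667 = 227.733333
b = Sxy/Sxx = 227.733333/52.973333 = 4.299018
a = ȳ − b·x̄ = 31.666667 − 4.299018·7.866667 = -2.152278
ŷ(2.9) = a + b·2.9 = -2.152278 + 4.299018·2.9 = 10.314875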